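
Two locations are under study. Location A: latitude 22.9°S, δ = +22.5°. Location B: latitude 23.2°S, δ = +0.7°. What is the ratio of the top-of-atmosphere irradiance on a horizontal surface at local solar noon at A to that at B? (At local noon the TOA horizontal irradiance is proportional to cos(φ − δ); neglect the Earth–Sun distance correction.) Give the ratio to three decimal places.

0.768

A: cos θ_z = cos(-22.9° − (22.5°)) = 0.7022.
B: cos θ_z = cos(-23.2° − (0.7°)) = 0.9143.
Ratio A/B = 0.7022 / 0.9143 = 0.7680.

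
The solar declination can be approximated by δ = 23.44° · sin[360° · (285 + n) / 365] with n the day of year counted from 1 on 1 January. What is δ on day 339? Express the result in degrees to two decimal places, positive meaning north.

360 × (285 + 339) / 365 = 615.452°; sin(615.452°) = -0.9679.
δ = 23.44 × -0.9679 = -22.688° ≈ -22.69°.

-22.69°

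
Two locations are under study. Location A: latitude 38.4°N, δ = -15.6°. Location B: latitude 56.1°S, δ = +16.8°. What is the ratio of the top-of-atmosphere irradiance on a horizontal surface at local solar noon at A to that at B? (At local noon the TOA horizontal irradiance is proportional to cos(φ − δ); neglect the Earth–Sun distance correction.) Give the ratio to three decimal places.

1.999

A: cos θ_z = cos(38.4° − (-15.6°)) = 0.5878.
B: cos θ_z = cos(-56.1° − (16.8°)) = 0.2940.
Ratio A/B = 0.5878 / 0.2940 = 1.9993.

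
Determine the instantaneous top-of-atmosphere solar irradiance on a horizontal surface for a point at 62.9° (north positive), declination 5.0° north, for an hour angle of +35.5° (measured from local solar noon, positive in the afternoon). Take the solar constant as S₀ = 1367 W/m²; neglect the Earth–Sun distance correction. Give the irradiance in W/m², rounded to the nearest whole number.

With φ = 62.9°, δ = 5.0°, H = 35.50°: sin φ sin δ = 0.0776, cos φ cos δ cos H = 0.3695, so cos θ_z = 0.4471.
Top-of-atmosphere irradiance = S₀ cos θ_z = 1367 × 0.4471 = 611.19 W/m².

611 W/m²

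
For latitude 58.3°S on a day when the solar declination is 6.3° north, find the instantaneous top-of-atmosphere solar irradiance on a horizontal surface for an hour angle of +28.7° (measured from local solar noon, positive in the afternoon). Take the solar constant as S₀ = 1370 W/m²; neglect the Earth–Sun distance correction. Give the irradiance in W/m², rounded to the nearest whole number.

500 W/m²

cos θ_z = sin(-58.3°) sin(6.3°) + cos(-58.3°) cos(6.3°) cos(28.70°) = -0.0934 + 0.4581 = 0.3647.
Top-of-atmosphere irradiance = S₀ cos θ_z = 1370 × 0.3647 = 499.64 W/m².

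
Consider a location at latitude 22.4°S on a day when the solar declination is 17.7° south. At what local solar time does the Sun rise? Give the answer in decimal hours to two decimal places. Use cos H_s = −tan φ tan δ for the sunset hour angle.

5.50 h

The sunset hour angle satisfies cos H_s = −tan φ tan δ = -0.1315, giving H_s = 97.56°.
Sunrise is at 12 − H_s/15 = 12 − 6.504 = 5.496 h local solar time.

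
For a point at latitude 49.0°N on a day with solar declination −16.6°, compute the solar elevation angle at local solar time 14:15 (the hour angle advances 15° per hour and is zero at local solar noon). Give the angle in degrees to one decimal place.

Hour angle H = 15° × (14.25 − 12) = 33.75°.
With φ = 49.0°, δ = -16.6°, H = 33.75°: sin φ sin δ = -0.2156, cos φ cos δ cos H = 0.5228, so cos θ_z = 0.3072.
θ_z = arccos(0.3072) = 72.11°, so the elevation is 90° − 72.11° = 17.89°.

17.9°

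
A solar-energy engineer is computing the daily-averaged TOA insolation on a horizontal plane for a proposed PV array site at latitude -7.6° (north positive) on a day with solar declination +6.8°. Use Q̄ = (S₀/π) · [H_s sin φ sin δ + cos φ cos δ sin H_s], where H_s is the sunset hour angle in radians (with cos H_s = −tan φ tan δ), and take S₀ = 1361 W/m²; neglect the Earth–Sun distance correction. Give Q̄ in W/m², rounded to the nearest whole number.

416 W/m²

The sunset hour angle satisfies cos H_s = −tan φ tan δ = 0.0159, giving H_s = 89.09°. In radians, H_s = 1.5549.
H_s sin φ sin δ = 1.5549 × -0.1323 × 0.1184 = -0.0244.
cos φ cos δ sin H_s = 0.9912 × 0.9930 × 0.9999 = 0.9842.
Q̄ = (1361/π) × (-0.0244 + 0.9842) = 433.22 × 0.9598 = 415.80 W/m².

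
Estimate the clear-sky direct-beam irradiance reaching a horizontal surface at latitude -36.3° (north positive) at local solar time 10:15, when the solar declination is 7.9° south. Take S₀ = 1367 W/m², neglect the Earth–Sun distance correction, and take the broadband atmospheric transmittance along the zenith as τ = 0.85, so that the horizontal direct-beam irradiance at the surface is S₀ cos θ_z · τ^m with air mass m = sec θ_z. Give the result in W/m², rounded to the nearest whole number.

889 W/m²

Hour angle H = 15° × (10.25 − 12) = -26.25°.
cos θ_z = sin φ sin δ + cos φ cos δ cos H = (-0.5920)(-0.1374) + (0.8059)(0.9905)(0.8969) = 0.7973.
Air mass m = 1/cos θ_z = 1/0.7973 = 1.254; τ^m = 0.85^1.254 = 0.8156.
Surface direct beam = 1367 × 0.7973 × 0.8156 = 888.93 W/m².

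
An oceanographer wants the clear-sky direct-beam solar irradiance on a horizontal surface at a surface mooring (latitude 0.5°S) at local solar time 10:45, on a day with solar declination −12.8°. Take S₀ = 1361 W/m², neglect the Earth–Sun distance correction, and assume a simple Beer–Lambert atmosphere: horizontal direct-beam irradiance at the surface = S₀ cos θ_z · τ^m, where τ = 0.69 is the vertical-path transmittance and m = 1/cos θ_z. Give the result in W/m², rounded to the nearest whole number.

Hour angle H = 15° × (10.75 − 12) = -18.75°.
With φ = -0.5°, δ = -12.8°, H = -18.75°: sin φ sin δ = 0.0019, cos φ cos δ cos H = 0.9234, so cos θ_z = 0.9253.
Air mass m = 1/cos θ_z = 1/0.9253 = 1.081; τ^m = 0.69^1.081 = 0.6696.
Surface direct beam = 1361 × 0.9253 × 0.6696 = 843.25 W/m².

843 W/m²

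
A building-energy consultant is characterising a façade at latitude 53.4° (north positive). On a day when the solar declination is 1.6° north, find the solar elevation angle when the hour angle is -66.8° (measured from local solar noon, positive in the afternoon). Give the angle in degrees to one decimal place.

14.9°

With φ = 53.4°, δ = 1.6°, H = -66.80°: sin φ sin δ = 0.0224, cos φ cos δ cos H = 0.2348, so cos θ_z = 0.2572.
θ_z = arccos(0.2572) = 75.10°, so the elevation is 90° − 75.10° = 14.90°.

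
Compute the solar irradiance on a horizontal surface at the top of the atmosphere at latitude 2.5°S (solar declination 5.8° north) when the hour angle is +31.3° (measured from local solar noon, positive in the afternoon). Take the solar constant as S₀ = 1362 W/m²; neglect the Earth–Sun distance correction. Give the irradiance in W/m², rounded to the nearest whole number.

1151 W/m²

cos θ_z = sin(-2.5°) sin(5.8°) + cos(-2.5°) cos(5.8°) cos(31.30°) = -0.0044 + 0.8493 = 0.8449.
Top-of-atmosphere irradiance = S₀ cos θ_z = 1362 × 0.8449 = 1150.75 W/m².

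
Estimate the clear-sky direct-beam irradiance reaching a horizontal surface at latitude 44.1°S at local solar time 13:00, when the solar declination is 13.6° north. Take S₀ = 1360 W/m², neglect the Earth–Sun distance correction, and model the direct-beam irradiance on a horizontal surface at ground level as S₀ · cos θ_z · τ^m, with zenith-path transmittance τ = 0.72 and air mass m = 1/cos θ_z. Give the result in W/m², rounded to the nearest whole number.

365 W/m²

Hour angle H = 15° × (13 − 12) = 15.00°.
cos θ_z = sin φ sin δ + cos φ cos δ cos H = (-0.6959)(0.2351) + (0.7181)(0.9720)(0.9659) = 0.5106.
Air mass m = 1/cos θ_z = 1/0.5106 = 1.958; τ^m = 0.72^1.958 = 0.5256.
Surface direct beam = 1360 × 0.5106 × 0.5256 = 364.99 W/m².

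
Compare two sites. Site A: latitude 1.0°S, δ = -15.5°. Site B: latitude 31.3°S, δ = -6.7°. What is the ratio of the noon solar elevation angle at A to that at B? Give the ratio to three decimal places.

A: 90° − |-1.0 − (-15.5)| = 75.50°.
B: 90° − |-31.3 − (-6.7)| = 65.40°.
Ratio A/B = 75.5000 / 65.4000 = 1.1544.

1.154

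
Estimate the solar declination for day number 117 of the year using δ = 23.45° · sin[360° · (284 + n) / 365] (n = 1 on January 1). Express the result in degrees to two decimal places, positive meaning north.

+13.62°

360 × (284 + 117) / 365 = 395.507°; sin(395.507°) = 0.5808.
δ = 23.45 × 0.5808 = 13.620° ≈ +13.62°.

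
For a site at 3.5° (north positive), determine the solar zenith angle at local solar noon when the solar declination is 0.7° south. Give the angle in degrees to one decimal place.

4.2°

At local solar noon the hour angle is zero, so the zenith angle is |φ − δ| = |3.5° − (-0.7°)| = 4.2°.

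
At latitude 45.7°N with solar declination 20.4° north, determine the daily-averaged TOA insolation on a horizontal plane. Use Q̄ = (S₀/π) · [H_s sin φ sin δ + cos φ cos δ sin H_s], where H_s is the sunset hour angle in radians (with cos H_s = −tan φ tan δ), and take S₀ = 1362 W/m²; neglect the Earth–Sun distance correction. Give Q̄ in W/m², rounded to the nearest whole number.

−tan φ tan δ = −(1.0247)(0.3719) = -0.3811; H_s = arccos(-0.3811) = 112.40°. In radians, H_s = 1.9618.
H_s sin φ sin δ = 1.9618 × 0.7157 × 0.3486 = 0.4895.
cos φ cos δ sin H_s = 0.6984 × 0.9373 × 0.9245 = 0.6052.
Q̄ = (1362/π) × (0.4895 + 0.6052) = 433.54 × 1.0947 = 474.60 W/m².

475 W/m²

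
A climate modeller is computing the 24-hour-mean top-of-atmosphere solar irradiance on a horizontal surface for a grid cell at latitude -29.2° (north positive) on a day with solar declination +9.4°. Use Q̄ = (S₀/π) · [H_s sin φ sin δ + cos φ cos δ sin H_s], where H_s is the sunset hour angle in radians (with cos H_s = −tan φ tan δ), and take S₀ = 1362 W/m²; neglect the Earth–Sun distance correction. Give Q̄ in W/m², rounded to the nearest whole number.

−tan φ tan δ = −(-0.5589)(0.1655) = 0.0925; H_s = arccos(0.0925) = 84.69°. In radians, H_s = 1.4781.
H_s sin φ sin δ = 1.4781 × -0.4879 × 0.1633 = -0.1178.
cos φ cos δ sin H_s = 0.8729 × 0.9866 × 0.9957 = 0.8575.
Q̄ = (1362/π) × (-0.1178 + 0.8575) = 433.54 × 0.7397 = 320.69 W/m².

321 W/m²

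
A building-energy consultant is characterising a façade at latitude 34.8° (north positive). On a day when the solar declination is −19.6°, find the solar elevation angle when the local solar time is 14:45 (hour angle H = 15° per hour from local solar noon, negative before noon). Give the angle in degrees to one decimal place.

23.0°

Hour angle H = 15° × (14.75 − 12) = 41.25°.
cos θ_z = sin φ sin δ + cos φ cos δ cos H = (0.5707)(-0.3355) + (0.8211)(0.9421)(0.7518) = 0.3901.
θ_z = arccos(0.3901) = 67.04°, so the elevation is 90° − 67.04° = 22.96°.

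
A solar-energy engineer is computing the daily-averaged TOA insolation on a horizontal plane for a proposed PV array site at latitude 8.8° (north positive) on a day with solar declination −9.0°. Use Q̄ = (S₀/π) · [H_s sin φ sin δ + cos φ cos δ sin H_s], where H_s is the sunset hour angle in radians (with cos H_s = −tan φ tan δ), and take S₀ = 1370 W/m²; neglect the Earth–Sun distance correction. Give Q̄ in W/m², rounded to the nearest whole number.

409 W/m²

The sunset hour angle satisfies cos H_s = −tan φ tan δ = 0.0245, giving H_s = 88.60°. In radians, H_s = 1.5464.
H_s sin φ sin δ = 1.5464 × 0.1530 × -0.1564 = -0.0370.
cos φ cos δ sin H_s = 0.9882 × 0.9877 × 0.9997 = 0.9758.
Q̄ = (1370/π) × (-0.0370 + 0.9758) = 436.08 × 0.9388 = 409.39 W/m².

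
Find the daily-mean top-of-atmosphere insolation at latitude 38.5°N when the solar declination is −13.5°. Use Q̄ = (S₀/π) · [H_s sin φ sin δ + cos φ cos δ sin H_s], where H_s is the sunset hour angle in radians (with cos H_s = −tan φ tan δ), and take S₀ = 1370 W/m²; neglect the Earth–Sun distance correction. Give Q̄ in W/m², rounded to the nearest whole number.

238 W/m²

The sunset hour angle satisfies cos H_s = −tan φ tan δ = 0.1910, giving H_s = 78.99°. In radians, H_s = 1.3786.
H_s sin φ sin δ = 1.3786 × 0.6225 × -0.2334 = -0.2003.
cos φ cos δ sin H_s = 0.7826 × 0.9724 × 0.9816 = 0.7470.
Q̄ = (1370/π) × (-0.2003 + 0.7470) = 436.08 × 0.5467 = 238.40 W/m².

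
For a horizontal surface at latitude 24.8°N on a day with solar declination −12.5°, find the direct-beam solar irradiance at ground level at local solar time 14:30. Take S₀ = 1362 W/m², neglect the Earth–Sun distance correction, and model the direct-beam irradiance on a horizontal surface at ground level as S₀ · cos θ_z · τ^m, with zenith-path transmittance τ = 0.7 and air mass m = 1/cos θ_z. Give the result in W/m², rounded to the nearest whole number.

Hour angle H = 15° × (14.5 − 12) = 37.50°.
With φ = 24.8°, δ = -12.5°, H = 37.50°: sin φ sin δ = -0.0908, cos φ cos δ cos H = 0.7031, so cos θ_z = 0.6123.
Air mass m = 1/cos θ_z = 1/0.6123 = 1.633; τ^m = 0.7^1.633 = 0.5585.
Surface direct beam = 1362 × 0.6123 × 0.5585 = 465.76 W/m².

466 W/m²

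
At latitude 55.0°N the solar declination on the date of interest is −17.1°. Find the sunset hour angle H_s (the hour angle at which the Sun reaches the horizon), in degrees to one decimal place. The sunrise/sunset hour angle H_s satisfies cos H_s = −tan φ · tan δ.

63.9°

The sunset hour angle satisfies cos H_s = −tan φ tan δ = 0.4394, giving H_s = 63.93°.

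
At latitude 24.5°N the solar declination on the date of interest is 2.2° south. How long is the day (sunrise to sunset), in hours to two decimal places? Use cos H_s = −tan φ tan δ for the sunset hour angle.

The sunset hour angle satisfies cos H_s = −tan φ tan δ = 0.0175, giving H_s = 89.00°.
Day length = 2 H_s / 15° h⁻¹ = 178.00° / 15 = 11.867 h.

11.87 hours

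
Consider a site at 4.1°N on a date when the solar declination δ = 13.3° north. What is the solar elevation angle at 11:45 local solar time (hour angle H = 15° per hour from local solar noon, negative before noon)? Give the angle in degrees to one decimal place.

Hour angle H = 15° × (11.75 − 12) = -3.75°.
With φ = 4.1°, δ = 13.3°, H = -3.75°: sin φ sin δ = 0.0164, cos φ cos δ cos H = 0.9686, so cos θ_z = 0.9850.
θ_z = arccos(0.9850) = 9.94°, so the elevation is 90° − 9.94° = 80.06°.

80.1°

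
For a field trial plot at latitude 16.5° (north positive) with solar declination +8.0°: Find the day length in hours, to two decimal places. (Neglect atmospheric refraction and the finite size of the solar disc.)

12.32 hours

The sunset hour angle satisfies cos H_s = −tan φ tan δ = -0.0416, giving H_s = 92.38°.
Day length = 2 H_s / 15° h⁻¹ = 184.76° / 15 = 12.317 h.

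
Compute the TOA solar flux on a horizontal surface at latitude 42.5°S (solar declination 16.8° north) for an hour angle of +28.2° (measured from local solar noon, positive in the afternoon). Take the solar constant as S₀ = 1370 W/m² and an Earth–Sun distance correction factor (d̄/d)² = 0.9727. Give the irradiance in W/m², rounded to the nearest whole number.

569 W/m²

cos θ_z = sin(-42.5°) sin(16.8°) + cos(-42.5°) cos(16.8°) cos(28.20°) = -0.1953 + 0.6220 = 0.4267.
Top-of-atmosphere irradiance = S₀ (d̄/d)² cos θ_z = 1370 × 0.9727 × 0.4267 = 568.62 W/m².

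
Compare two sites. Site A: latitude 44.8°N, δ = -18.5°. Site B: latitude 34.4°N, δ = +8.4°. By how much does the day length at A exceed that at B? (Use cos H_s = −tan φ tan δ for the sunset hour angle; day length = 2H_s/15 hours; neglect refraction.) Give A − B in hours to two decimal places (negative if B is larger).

-3.36 h

A: H_s = arccos(−tan 44.8° · tan -18.5°) = 70.59°, so 2H_s/15 = 9.4120 h.
B: H_s = arccos(−tan 34.4° · tan 8.4°) = 95.80°, so 2H_s/15 = 12.7733 h.
A − B = 9.4120 − 12.7733 = -3.3613 h.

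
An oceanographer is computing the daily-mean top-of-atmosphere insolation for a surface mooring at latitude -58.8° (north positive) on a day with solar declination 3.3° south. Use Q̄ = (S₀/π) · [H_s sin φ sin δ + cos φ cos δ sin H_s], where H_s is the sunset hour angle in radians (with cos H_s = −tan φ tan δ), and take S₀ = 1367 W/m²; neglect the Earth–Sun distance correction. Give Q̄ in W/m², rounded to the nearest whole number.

260 W/m²

The sunset hour angle satisfies cos H_s = −tan φ tan δ = -0.0952, giving H_s = 95.46°. In radians, H_s = 1.6661.
H_s sin φ sin δ = 1.6661 × -0.8554 × -0.0576 = 0.0821.
cos φ cos δ sin H_s = 0.5180 × 0.9983 × 0.9955 = 0.5148.
Q̄ = (1367/π) × (0.0821 + 0.5148) = 435.13 × 0.5969 = 259.73 W/m².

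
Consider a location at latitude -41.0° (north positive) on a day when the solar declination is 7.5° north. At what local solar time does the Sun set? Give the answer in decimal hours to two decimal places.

17.56 h

cos H_s = −tan(-41.0°) · tan(7.5°) = 0.1144, so H_s = arccos(0.1144) = 83.43°.
Sunset is at 12 + H_s/15 = 12 + 5.562 = 17.562 h local solar time.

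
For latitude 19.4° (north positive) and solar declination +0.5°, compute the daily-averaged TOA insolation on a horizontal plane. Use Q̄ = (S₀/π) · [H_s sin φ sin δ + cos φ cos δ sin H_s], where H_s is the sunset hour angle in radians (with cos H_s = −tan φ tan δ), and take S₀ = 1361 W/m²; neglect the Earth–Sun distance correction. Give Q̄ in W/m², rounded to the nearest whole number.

−tan φ tan δ = −(0.3522)(0.0087) = -0.0031; H_s = arccos(-0.0031) = 90.18°. In radians, H_s = 1.5739.
H_s sin φ sin δ = 1.5739 × 0.3322 × 0.0087 = 0.0045.
cos φ cos δ sin H_s = 0.9432 × 1.0000 × 1.0000 = 0.9432.
Q̄ = (1361/π) × (0.0045 + 0.9432) = 433.22 × 0.9477 = 410.56 W/m².

411 W/m²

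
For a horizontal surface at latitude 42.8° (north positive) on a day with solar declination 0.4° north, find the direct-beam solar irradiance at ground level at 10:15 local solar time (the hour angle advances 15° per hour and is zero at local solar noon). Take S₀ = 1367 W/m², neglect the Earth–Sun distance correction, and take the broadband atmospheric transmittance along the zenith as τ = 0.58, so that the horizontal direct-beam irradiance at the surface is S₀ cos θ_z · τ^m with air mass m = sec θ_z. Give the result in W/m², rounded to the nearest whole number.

Hour angle H = 15° × (10.25 − 12) = -26.25°.
cos θ_z = sin(42.8°) sin(0.4°) + cos(42.8°) cos(0.4°) cos(-26.25°) = 0.0047 + 0.6580 = 0.6627.
Air mass m = 1/cos θ_z = 1/0.6627 = 1.509; τ^m = 0.58^1.509 = 0.4396.
Surface direct beam = 1367 × 0.6627 × 0.4396 = 398.24 W/m².

398 W/m²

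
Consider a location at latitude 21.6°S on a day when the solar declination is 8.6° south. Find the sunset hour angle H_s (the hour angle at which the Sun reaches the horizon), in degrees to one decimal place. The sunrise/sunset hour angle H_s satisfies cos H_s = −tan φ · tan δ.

93.4°

−tan φ tan δ = −(-0.3959)(-0.1512) = -0.0599; H_s = arccos(-0.0599) = 93.43°.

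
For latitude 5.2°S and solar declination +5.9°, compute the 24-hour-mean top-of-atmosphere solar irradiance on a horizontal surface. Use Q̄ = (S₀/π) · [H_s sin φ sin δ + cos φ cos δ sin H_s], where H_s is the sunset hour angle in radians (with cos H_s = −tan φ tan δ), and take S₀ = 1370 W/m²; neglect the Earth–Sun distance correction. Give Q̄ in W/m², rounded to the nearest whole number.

−tan φ tan δ = −(-0.0910)(0.1033) = 0.0094; H_s = arccos(0.0094) = 89.46°. In radians, H_s = 1.5614.
H_s sin φ sin δ = 1.5614 × -0.0906 × 0.1028 = -0.0145.
cos φ cos δ sin H_s = 0.9959 × 0.9947 × 1.0000 = 0.9906.
Q̄ = (1370/π) × (-0.0145 + 0.9906) = 436.08 × 0.9761 = 425.66 W/m².

426 W/m²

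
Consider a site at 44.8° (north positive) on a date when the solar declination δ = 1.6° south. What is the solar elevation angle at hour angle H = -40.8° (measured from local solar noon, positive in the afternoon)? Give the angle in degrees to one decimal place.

With φ = 44.8°, δ = -1.6°, H = -40.80°: sin φ sin δ = -0.0197, cos φ cos δ cos H = 0.5369, so cos θ_z = 0.5172.
θ_z = arccos(0.5172) = 58.86°, so the elevation is 90° − 58.86° = 31.14°.

31.1°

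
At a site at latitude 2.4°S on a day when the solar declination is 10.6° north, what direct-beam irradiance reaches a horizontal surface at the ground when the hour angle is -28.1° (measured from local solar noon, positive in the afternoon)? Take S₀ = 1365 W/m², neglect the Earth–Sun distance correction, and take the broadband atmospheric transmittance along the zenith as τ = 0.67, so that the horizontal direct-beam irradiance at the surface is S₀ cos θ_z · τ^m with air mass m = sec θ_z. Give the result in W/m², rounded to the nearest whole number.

cos θ_z = sin(-2.4°) sin(10.6°) + cos(-2.4°) cos(10.6°) cos(-28.10°) = -0.0077 + 0.8663 = 0.8586.
Air mass m = 1/cos θ_z = 1/0.8586 = 1.165; τ^m = 0.67^1.165 = 0.6272.
Surface direct beam = 1365 × 0.8586 × 0.6272 = 735.07 W/m².

735 W/m²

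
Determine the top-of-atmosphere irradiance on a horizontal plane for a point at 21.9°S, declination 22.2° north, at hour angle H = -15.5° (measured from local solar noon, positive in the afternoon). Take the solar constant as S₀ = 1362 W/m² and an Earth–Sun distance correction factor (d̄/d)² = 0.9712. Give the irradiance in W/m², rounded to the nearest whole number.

cos θ_z = sin φ sin δ + cos φ cos δ cos H = (-0.3730)(0.3778) + (0.9278)(0.9259)(0.9636) = 0.6869.
Top-of-atmosphere irradiance = S₀ (d̄/d)² cos θ_z = 1362 × 0.9712 × 0.6869 = 908.61 W/m².

909 W/m²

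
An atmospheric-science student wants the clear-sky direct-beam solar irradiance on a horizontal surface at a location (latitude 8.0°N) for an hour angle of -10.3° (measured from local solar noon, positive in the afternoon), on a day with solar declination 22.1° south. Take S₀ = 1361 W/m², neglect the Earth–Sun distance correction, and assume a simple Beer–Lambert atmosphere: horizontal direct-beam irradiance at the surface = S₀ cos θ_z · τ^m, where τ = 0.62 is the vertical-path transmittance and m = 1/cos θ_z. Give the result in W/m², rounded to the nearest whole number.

cos θ_z = sin(8.0°) sin(-22.1°) + cos(8.0°) cos(-22.1°) cos(-10.30°) = -0.0524 + 0.9027 = 0.8503.
Air mass m = 1/cos θ_z = 1/0.8503 = 1.176; τ^m = 0.62^1.176 = 0.5700.
Surface direct beam = 1361 × 0.8503 × 0.5700 = 659.64 W/m².

660 W/m²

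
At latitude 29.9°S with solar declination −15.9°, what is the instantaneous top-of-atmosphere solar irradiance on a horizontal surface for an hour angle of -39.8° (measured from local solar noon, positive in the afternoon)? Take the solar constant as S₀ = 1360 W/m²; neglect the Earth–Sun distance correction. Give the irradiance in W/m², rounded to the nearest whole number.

1057 W/m²

With φ = -29.9°, δ = -15.9°, H = -39.80°: sin φ sin δ = 0.1366, cos φ cos δ cos H = 0.6405, so cos θ_z = 0.7771.
Top-of-atmosphere irradiance = S₀ cos θ_z = 1360 × 0.7771 = 1056.86 W/m².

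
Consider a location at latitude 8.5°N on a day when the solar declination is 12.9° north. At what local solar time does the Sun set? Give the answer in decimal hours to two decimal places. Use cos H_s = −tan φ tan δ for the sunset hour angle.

cos H_s = −tan(8.5°) · tan(12.9°) = -0.0342, so H_s = arccos(-0.0342) = 91.96°.
Sunset is at 12 + H_s/15 = 12 + 6.131 = 18.131 h local solar time.

18.13 h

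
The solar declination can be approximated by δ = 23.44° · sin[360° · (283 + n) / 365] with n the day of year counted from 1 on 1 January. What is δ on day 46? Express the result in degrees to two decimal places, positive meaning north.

-13.61°

360 × (283 + 46) / 365 = 324.493°; sin(324.493°) = -0.5808.
δ = 23.44 × -0.5808 = -13.614° ≈ -13.61°.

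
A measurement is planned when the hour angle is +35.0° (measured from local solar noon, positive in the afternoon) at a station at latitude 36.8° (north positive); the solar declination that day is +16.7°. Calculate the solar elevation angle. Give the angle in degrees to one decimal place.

53.2°

cos θ_z = sin(36.8°) sin(16.7°) + cos(36.8°) cos(16.7°) cos(35.00°) = 0.1721 + 0.6283 = 0.8004.
θ_z = arccos(0.8004) = 36.83°, so the elevation is 90° − 36.83° = 53.17°.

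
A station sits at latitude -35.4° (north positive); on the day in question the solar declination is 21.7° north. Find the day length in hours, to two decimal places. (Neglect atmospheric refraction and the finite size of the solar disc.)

9.81 hours

cos H_s = −tan(-35.4°) · tan(21.7°) = 0.2828, so H_s = arccos(0.2828) = 73.57°.
Day length = 2 H_s / 15° h⁻¹ = 147.14° / 15 = 9.809 h.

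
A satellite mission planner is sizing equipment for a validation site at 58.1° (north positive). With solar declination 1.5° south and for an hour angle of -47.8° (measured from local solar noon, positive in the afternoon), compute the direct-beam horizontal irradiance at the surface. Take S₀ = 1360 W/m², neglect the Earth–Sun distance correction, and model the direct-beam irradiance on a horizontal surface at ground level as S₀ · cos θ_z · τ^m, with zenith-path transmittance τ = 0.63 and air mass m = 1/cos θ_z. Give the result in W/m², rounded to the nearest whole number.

113 W/m²

cos θ_z = sin(58.1°) sin(-1.5°) + cos(58.1°) cos(-1.5°) cos(-47.80°) = -0.0222 + 0.3548 = 0.3326.
Air mass m = 1/cos θ_z = 1/0.3326 = 3.007; τ^m = 0.63^3.007 = 0.2492.
Surface direct beam = 1360 × 0.3326 × 0.2492 = 112.72 W/m².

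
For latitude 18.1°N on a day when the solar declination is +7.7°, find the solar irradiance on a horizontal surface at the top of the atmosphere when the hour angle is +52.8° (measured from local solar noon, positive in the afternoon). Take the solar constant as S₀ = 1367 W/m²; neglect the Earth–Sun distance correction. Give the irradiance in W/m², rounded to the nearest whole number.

835 W/m²

With φ = 18.1°, δ = 7.7°, H = 52.80°: sin φ sin δ = 0.0416, cos φ cos δ cos H = 0.5695, so cos θ_z = 0.6111.
Top-of-atmosphere irradiance = S₀ cos θ_z = 1367 × 0.6111 = 835.37 W/m².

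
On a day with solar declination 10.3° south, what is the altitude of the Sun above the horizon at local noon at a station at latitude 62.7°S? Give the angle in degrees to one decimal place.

37.6°

At local solar noon the hour angle is zero, so the elevation is 90° − |φ − δ| = 90° − |-62.7° − (-10.3°)| = 90° − 52.4° = 37.6°.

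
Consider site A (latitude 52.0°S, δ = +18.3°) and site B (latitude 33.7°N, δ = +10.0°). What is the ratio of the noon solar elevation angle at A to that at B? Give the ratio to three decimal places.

A: 90° − |-52.0 − (18.3)| = 19.70°.
B: 90° − |33.7 − (10.0)| = 66.30°.
Ratio A/B = 19.7000 / 66.3000 = 0.2971.

0.297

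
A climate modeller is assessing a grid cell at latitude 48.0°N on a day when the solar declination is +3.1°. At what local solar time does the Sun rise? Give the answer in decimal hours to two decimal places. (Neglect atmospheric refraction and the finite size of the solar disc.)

cos H_s = −tan(48.0°) · tan(3.1°) = -0.0601, so H_s = arccos(-0.0601) = 93.45°.
Sunrise is at 12 − H_s/15 = 12 − 6.230 = 5.770 h local solar time.

5.77 h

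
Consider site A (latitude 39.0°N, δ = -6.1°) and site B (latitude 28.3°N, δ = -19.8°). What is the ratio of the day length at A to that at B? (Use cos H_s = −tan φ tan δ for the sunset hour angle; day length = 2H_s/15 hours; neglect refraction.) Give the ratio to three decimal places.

1.079

A: H_s = arccos(−tan 39.0° · tan -6.1°) = 85.04°, so 2H_s/15 = 11.3387 h.
B: H_s = arccos(−tan 28.3° · tan -19.8°) = 78.82°, so 2H_s/15 = 10.5093 h.
Ratio A/B = 11.3387 / 10.5093 = 1.0789.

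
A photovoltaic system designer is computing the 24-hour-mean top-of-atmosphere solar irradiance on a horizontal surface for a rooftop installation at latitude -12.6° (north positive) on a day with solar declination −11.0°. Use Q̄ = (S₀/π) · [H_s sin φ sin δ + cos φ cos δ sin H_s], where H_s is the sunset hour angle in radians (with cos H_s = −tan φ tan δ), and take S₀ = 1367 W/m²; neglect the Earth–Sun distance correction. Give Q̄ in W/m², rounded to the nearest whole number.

446 W/m²

The sunset hour angle satisfies cos H_s = −tan φ tan δ = -0.0434, giving H_s = 92.49°. In radians, H_s = 1.6143.
H_s sin φ sin δ = 1.6143 × -0.2181 × -0.1908 = 0.0672.
cos φ cos δ sin H_s = 0.9759 × 0.9816 × 0.9991 = 0.9571.
Q̄ = (1367/π) × (0.0672 + 0.9571) = 435.13 × 1.0243 = 445.70 W/m².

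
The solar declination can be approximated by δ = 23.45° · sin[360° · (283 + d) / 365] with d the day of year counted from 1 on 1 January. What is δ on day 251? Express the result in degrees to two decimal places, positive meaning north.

+5.40°

360 × (283 + 251) / 365 = 526.685°; sin(526.685°) = 0.2303.
δ = 23.45 × 0.2303 = 5.401° ≈ +5.40°.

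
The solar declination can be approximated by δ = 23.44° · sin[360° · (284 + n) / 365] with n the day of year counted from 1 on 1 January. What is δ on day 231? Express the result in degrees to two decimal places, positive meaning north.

+12.44°

360 × (284 + 231) / 365 = 507.945°; sin(507.945°) = 0.5307.
δ = 23.44 × 0.5307 = 12.440° ≈ +12.44°.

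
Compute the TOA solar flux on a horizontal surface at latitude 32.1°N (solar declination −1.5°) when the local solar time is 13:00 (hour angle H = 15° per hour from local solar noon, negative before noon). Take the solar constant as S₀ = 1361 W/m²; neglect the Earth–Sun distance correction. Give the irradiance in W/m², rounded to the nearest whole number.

1094 W/m²

Hour angle H = 15° × (13 − 12) = 15.00°.
With φ = 32.1°, δ = -1.5°, H = 15.00°: sin φ sin δ = -0.0139, cos φ cos δ cos H = 0.8180, so cos θ_z = 0.8041.
Top-of-atmosphere irradiance = S₀ cos θ_z = 1361 × 0.8041 = 1094.38 W/m².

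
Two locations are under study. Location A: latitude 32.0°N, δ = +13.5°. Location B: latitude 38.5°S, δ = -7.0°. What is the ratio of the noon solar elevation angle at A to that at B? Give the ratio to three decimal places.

A: 90° − |32.0 − (13.5)| = 71.50°.
B: 90° − |-38.5 − (-7.0)| = 58.50°.
Ratio A/B = 71.5000 / 58.5000 = 1.2222.

1.222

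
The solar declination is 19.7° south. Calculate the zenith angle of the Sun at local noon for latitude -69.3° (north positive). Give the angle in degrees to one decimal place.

49.6°

At local solar noon the hour angle is zero, so the zenith angle is |φ − δ| = |-69.3° − (-19.7°)| = 49.6°.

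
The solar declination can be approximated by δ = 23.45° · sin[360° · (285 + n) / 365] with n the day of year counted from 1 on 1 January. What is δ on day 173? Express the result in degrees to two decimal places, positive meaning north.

+23.44°

360 × (285 + 173) / 365 = 451.726°; sin(451.726°) = 0.9995.
δ = 23.45 × 0.9995 = 23.438° ≈ +23.44°.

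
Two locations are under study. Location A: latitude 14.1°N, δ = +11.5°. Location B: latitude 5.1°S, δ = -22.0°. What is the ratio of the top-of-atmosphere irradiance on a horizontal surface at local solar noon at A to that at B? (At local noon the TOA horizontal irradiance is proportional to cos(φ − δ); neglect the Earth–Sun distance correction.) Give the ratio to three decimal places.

A: cos θ_z = cos(14.1° − (11.5°)) = 0.9990.
B: cos θ_z = cos(-5.1° − (-22.0°)) = 0.9568.
Ratio A/B = 0.9990 / 0.9568 = 1.0441.

1.044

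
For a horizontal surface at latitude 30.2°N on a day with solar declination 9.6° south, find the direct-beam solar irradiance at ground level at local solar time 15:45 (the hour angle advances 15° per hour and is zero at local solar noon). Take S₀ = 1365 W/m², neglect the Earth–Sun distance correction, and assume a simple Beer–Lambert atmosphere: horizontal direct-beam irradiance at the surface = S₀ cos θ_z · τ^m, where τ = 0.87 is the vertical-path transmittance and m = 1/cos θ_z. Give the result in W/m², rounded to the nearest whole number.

Hour angle H = 15° × (15.75 − 12) = 56.25°.
cos θ_z = sin(30.2°) sin(-9.6°) + cos(30.2°) cos(-9.6°) cos(56.25°) = -0.0839 + 0.4734 = 0.3895.
Air mass m = 1/cos θ_z = 1/0.3895 = 2.567; τ^m = 0.87^2.567 = 0.6994.
Surface direct beam = 1365 × 0.3895 × 0.6994 = 371.85 W/m².

372 W/m²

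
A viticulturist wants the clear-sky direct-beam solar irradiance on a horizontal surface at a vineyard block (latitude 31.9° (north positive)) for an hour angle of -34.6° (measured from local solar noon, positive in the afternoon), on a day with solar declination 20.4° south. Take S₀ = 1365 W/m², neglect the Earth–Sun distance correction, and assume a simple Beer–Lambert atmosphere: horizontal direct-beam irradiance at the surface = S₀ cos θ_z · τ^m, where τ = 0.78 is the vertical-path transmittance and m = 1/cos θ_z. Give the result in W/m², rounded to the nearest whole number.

379 W/m²

cos θ_z = sin φ sin δ + cos φ cos δ cos H = (0.5284)(-0.3486) + (0.8490)(0.9373)(0.8231) = 0.4708.
Air mass m = 1/cos θ_z = 1/0.4708 = 2.124; τ^m = 0.78^2.124 = 0.5899.
Surface direct beam = 1365 × 0.4708 × 0.5899 = 379.09 W/m².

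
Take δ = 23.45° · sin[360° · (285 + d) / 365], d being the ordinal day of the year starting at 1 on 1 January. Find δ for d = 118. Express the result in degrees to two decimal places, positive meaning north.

360 × (285 + 118) / 365 = 397.479°; sin(397.479°) = 0.6085.
δ = 23.45 × 0.6085 = 14.269° ≈ +14.27°.

+14.27°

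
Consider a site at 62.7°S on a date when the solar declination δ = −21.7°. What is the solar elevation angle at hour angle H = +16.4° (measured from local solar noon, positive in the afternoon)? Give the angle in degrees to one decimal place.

47.5°

With φ = -62.7°, δ = -21.7°, H = 16.40°: sin φ sin δ = 0.3286, cos φ cos δ cos H = 0.4088, so cos θ_z = 0.7374.
θ_z = arccos(0.7374) = 42.49°, so the elevation is 90° − 42.49° = 47.51°.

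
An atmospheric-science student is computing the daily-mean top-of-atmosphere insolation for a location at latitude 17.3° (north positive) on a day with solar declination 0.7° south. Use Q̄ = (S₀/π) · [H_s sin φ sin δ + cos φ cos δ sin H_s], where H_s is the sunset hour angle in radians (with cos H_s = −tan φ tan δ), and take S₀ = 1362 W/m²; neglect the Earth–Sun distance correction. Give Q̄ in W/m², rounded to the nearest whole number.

411 W/m²

−tan φ tan δ = −(0.3115)(-0.0122) = 0.0038; H_s = arccos(0.0038) = 89.78°. In radians, H_s = 1.5670.
H_s sin φ sin δ = 1.5670 × 0.2974 × -0.0122 = -0.0057.
cos φ cos δ sin H_s = 0.9548 × 0.9999 × 1.0000 = 0.9547.
Q̄ = (1362/π) × (-0.0057 + 0.9547) = 433.54 × 0.9490 = 411.43 W/m².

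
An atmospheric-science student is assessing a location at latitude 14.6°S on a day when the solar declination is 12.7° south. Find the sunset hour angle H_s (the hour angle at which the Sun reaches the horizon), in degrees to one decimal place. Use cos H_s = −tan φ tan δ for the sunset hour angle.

cos H_s = −tan(-14.6°) · tan(-12.7°) = -0.0587, so H_s = arccos(-0.0587) = 93.37°.

93.4°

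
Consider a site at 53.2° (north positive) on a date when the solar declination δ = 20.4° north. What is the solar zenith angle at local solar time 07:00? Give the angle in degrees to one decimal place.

Hour angle H = 15° × (7 − 12) = -75.00°.
With φ = 53.2°, δ = 20.4°, H = -75.00°: sin φ sin δ = 0.2791, cos φ cos δ cos H = 0.1453, so cos θ_z = 0.4244.
θ_z = arccos(0.4244) = 64.89°.

64.9°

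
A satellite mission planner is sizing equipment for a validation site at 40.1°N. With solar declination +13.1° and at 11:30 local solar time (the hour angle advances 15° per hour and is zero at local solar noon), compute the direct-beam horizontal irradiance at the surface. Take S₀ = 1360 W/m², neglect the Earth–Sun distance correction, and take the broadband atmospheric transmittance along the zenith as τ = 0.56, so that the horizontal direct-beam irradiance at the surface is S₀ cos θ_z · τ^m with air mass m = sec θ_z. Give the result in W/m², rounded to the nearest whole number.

625 W/m²

Hour angle H = 15° × (11.5 − 12) = -7.50°.
cos θ_z = sin φ sin δ + cos φ cos δ cos H = (0.6441)(0.2267) + (0.7649)(0.9740)(0.9914) = 0.8846.
Air mass m = 1/cos θ_z = 1/0.8846 = 1.130; τ^m = 0.56^1.130 = 0.5193.
Surface direct beam = 1360 × 0.8846 × 0.5193 = 624.75 W/m².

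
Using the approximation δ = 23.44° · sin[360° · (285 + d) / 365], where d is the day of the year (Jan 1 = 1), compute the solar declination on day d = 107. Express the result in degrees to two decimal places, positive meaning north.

360 × (285 + 107) / 365 = 386.630°; sin(386.630°) = 0.4482.
δ = 23.44 × 0.4482 = 10.506° ≈ +10.51°.

+10.51°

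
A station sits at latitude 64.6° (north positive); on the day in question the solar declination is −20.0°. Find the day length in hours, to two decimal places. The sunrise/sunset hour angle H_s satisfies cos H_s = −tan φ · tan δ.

5.33 hours

cos H_s = −tan(64.6°) · tan(-20.0°) = 0.7665, so H_s = arccos(0.7665) = 39.96°.
Day length = 2 H_s / 15° h⁻¹ = 79.92° / 15 = 5.328 h.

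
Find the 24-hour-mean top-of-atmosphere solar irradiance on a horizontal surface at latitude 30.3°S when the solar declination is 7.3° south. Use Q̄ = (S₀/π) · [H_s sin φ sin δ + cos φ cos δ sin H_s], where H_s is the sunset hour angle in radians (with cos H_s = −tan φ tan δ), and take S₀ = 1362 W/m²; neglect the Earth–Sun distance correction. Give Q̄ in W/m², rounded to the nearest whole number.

416 W/m²

cos H_s = −tan(-30.3°) · tan(-7.3°) = -0.0749, so H_s = arccos(-0.0749) = 94.30°. In radians, H_s = 1.6458.
H_s sin φ sin δ = 1.6458 × -0.5045 × -0.1271 = 0.1055.
cos φ cos δ sin H_s = 0.8634 × 0.9919 × 0.9972 = 0.8540.
Q̄ = (1362/π) × (0.1055 + 0.8540) = 433.54 × 0.9595 = 415.98 W/m².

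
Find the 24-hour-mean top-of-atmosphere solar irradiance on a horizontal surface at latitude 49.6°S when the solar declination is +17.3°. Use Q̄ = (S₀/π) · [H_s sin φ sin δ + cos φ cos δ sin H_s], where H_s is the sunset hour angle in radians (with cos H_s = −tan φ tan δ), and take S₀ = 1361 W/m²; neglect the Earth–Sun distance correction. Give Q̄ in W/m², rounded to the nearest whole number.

132 W/m²

−tan φ tan δ = −(-1.1750)(0.3115) = 0.3660; H_s = arccos(0.3660) = 68.53°. In radians, H_s = 1.1961.
H_s sin φ sin δ = 1.1961 × -0.7615 × 0.2974 = -0.2709.
cos φ cos δ sin H_s = 0.6481 × 0.9548 × 0.9306 = 0.5759.
Q̄ = (1361/π) × (-0.2709 + 0.5759) = 433.22 × 0.3050 = 132.13 W/m².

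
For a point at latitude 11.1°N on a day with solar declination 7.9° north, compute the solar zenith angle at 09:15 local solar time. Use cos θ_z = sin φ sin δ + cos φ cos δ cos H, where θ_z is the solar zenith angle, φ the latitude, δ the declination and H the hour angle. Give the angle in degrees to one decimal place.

40.8°

Hour angle H = 15° × (9.25 − 12) = -41.25°.
cos θ_z = sin(11.1°) sin(7.9°) + cos(11.1°) cos(7.9°) cos(-41.25°) = 0.0265 + 0.7308 = 0.7573.
θ_z = arccos(0.7573) = 40.77°.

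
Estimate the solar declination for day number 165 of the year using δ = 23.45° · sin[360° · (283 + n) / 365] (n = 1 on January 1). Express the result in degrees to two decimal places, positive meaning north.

+23.21°

360 × (283 + 165) / 365 = 441.863°; sin(441.863°) = 0.9899.
δ = 23.45 × 0.9899 = 23.213° ≈ +23.21°.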